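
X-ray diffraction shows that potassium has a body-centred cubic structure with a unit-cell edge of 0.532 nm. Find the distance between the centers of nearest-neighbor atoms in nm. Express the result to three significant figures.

In a BCC structure, atoms touch along the body diagonal, so √3·a = 4r; the nearest-neighbor distance equals 2r = 0.8660·a.
d = 0.8660 × 0.532 = 0.461 nm.

0.461 nm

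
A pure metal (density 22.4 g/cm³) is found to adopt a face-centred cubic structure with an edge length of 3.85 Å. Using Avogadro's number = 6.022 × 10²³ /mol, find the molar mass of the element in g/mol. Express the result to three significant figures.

An FCC cell has Z = 4 atoms; a = 3.850 × 10^-8 cm.
M = ρ·N_A·a³/Z = 22.4 × 6.022 × 10²³ × 5.707 × 10^-23 / 4 = 192 g/mol.

192 g/mol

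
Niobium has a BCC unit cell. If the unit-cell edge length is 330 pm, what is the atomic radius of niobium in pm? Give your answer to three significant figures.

143 pm

In a BCC lattice, atoms touch along the body diagonal, so √3·a = 4r.
r = √3·a/4 = 1.7321 × 330 / 4 = 143 pm.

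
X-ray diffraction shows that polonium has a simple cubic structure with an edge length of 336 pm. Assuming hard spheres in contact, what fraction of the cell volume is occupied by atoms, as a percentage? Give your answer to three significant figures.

In a simple cubic lattice atoms touch along the cell edge, so a = 2r, so r = 0.5000a = 168.0 pm.
Packing fraction = Z·(4/3)πr³ / a³ = 1 × (4/3)π × (168.0)³ / (336)³ = 0.5236 = 52.4%.

52.4%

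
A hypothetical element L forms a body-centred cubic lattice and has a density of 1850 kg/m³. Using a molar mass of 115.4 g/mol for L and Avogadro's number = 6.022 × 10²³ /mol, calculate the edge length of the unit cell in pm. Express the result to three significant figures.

With Z = 2 atoms per BCC cell, a³ = Z·M/(N_A·ρ) = 2 × 115.4 / (6.022 × 10²³ × 1.850 g/cm³) = 2.072 × 10^-22 cm³.
a = (2.072 × 10^-22)^(1/3) = 5.917 × 10^-8 cm = 592 pm.

592 pm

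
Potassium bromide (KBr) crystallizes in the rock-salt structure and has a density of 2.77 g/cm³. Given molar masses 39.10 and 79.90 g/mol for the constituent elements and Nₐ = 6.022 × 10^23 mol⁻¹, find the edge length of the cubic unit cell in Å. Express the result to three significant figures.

M(KBr) = 119.0 g/mol; Z = 4 formula units per cell.
a³ = Z·M/(N_A·ρ) = 4 × 119.0 / (6.022 × 10²³ × 2.77) = 2.854 × 10^-22 cm³, so a = 6.584 × 10^-8 cm = 6.58 Å.

6.58 Å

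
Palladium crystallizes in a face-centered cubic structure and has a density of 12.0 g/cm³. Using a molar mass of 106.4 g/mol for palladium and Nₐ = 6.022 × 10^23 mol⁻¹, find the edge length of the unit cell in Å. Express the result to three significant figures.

3.89 Å

With Z = 4 atoms per FCC cell, a³ = Z·M/(N_A·ρ) = 4 × 106.4 / (6.022 × 10²³ × 12.00 g/cm³) = 5.890 × 10^-23 cm³.
a = (5.890 × 10^-23)^(1/3) = 3.891 × 10^-8 cm = 3.89 Å.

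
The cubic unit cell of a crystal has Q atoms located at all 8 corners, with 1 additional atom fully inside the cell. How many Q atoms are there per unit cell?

Corner atoms are shared by 8 cells (1/8 each), interior atoms are unshared.
Net atoms = 8 × 1/8 + 1 = 1 + 1 = 2.

2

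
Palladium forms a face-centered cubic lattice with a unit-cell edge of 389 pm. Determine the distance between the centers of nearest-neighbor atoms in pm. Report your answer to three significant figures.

275 pm

In an FCC structure, atoms touch along the face diagonal, so √2·a = 4r; the nearest-neighbor distance equals 2r = 0.7071·a.
d = 0.7071 × 389 = 275 pm.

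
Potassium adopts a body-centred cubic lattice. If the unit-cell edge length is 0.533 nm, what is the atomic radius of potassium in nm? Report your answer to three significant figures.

0.231 nm

In a BCC lattice, atoms touch along the body diagonal, so √3·a = 4r.
r = √3·a/4 = 1.7321 × 0.533 / 4 = 0.231 nm.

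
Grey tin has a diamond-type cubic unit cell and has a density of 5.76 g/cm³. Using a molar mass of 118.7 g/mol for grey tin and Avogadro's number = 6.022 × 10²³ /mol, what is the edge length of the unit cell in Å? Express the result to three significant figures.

With Z = 8 atoms per diamond cubic cell, a³ = Z·M/(N_A·ρ) = 8 × 118.7 / (6.022 × 10²³ × 5.760 g/cm³) = 2.738 × 10^-22 cm³.
a = (2.738 × 10^-22)^(1/3) = 6.493 × 10^-8 cm = 6.49 Å.

6.49 Å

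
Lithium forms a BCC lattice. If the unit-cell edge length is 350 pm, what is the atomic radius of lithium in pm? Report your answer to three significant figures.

152 pm

In a BCC lattice, atoms touch along the body diagonal, so √3·a = 4r.
r = √3·a/4 = 1.7321 × 350 / 4 = 152 pm.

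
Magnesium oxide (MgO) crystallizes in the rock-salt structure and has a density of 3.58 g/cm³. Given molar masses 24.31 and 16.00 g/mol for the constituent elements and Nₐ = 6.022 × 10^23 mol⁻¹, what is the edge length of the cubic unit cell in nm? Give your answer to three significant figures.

0.421 nm

M(MgO) = 40.31 g/mol; Z = 4 formula units per cell.
a³ = Z·M/(N_A·ρ) = 4 × 40.31 / (6.022 × 10²³ × 3.58) = 7.479 × 10^-23 cm³, so a = 4.213 × 10^-8 cm = 0.421 nm.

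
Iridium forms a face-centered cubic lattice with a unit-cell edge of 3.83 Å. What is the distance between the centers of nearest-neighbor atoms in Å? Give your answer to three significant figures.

2.71 Å

In an FCC structure, atoms touch along the face diagonal, so √2·a = 4r; the nearest-neighbor distance equals 2r = 0.7071·a.
d = 0.7071 × 3.83 = 2.71 Å.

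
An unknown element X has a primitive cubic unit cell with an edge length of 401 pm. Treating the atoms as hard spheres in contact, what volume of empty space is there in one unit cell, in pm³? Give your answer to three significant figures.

In a simple cubic lattice atoms touch along the cell edge, so a = 2r, so r = 0.5000a = 200.5 pm.
V_cell = a³ = 6.448 × 10^7 pm³; V_atoms = 1 × (4/3)πr³ = 3.376 × 10^7 pm³.
Empty space = 6.448 × 10^7 − 3.376 × 10^7 = 3.07 × 10^7 pm³.

3.07 × 10^7 pm³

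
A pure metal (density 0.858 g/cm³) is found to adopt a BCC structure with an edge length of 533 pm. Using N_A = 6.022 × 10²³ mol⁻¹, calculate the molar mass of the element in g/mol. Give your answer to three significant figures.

39.1 g/mol

A BCC cell has Z = 2 atoms; a = 5.330 × 10^-8 cm.
M = ρ·N_A·a³/Z = 0.858 × 6.022 × 10²³ × 1.514 × 10^-22 / 2 = 39.1 g/mol.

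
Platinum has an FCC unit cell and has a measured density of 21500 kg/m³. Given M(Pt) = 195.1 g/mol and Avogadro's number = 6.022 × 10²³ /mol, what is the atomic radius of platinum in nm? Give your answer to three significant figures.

For an FCC cell (Z = 4), a³ = Z·M/(N_A·ρ) = 4 × 195.1 / (6.022 × 10²³ × 21.50) = 6.028 × 10^-23 cm³, so a = 3.921 × 10^-8 cm = 0.3921 nm.
Atoms touch along the face diagonal, so √2·a = 4r, so r = 0.3536 × a = 0.139 nm.

0.139 nm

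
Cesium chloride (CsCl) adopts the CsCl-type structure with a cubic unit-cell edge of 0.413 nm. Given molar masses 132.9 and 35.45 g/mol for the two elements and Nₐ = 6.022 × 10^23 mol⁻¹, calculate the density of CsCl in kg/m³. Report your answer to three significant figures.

The CsCl-type structure contains Z = 1 formula unit per cell; M(CsCl) = 132.9 + 35.45 = 168.35 g/mol.
a³ = (4.130 × 10^-8 cm)³ = 7.044 × 10^-23 cm³.
ρ = 1 × 168.35 / (6.022 × 10²³ × 7.044 × 10^-23) = 3.968 g/cm³ = 3970 kg/m³.

3970 kg/m³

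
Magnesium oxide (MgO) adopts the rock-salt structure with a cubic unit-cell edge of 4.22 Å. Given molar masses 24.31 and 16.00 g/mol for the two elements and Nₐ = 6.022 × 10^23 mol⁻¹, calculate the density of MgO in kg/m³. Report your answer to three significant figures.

3560 kg/m³

The rock-salt structure contains Z = 4 formula units per cell; M(MgO) = 24.31 + 16.00 = 40.31 g/mol.
a³ = (4.220 × 10^-8 cm)³ = 7.515 × 10^-23 cm³.
ρ = 4 × 40.31 / (6.022 × 10²³ × 7.515 × 10^-23) = 3.563 g/cm³ = 3560 kg/m³.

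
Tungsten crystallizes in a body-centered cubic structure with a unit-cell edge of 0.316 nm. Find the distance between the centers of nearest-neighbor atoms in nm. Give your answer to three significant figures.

In a BCC structure, atoms touch along the body diagonal, so √3·a = 4r; the nearest-neighbor distance equals 2r = 0.8660·a.
d = 0.8660 × 0.316 = 0.274 nm.

0.274 nm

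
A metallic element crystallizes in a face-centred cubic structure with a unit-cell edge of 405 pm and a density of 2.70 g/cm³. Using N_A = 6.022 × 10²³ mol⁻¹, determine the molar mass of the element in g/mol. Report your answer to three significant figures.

An FCC cell has Z = 4 atoms; a = 4.050 × 10^-8 cm.
M = ρ·N_A·a³/Z = 2.70 × 6.022 × 10²³ × 6.643 × 10^-23 / 4 = 27.0 g/mol.

27.0 g/mol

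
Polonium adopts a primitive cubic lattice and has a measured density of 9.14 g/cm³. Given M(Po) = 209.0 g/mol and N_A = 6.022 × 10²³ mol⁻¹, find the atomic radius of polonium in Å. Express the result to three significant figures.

For a simple cubic cell (Z = 1), a³ = Z·M/(N_A·ρ) = 1 × 209.0 / (6.022 × 10²³ × 9.140) = 3.797 × 10^-23 cm³, so a = 3.361 × 10^-8 cm = 3.361 Å.
Atoms touch along the cell edge, so a = 2r, so r = 0.5000 × a = 1.68 Å.

1.68 Å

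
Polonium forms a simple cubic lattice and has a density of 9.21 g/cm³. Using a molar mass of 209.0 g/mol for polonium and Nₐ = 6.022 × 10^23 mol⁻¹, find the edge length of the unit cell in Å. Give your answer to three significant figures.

With Z = 1 atom per simple cubic cell, a³ = Z·M/(N_A·ρ) = 1 × 209.0 / (6.022 × 10²³ × 9.210 g/cm³) = 3.768 × 10^-23 cm³.
a = (3.768 × 10^-23)^(1/3) = 3.353 × 10^-8 cm = 3.35 Å.

3.35 Å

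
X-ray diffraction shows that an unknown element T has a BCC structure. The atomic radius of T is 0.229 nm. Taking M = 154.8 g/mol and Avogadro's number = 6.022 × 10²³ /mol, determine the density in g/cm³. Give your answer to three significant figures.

3.48 g/cm³

In a BCC lattice, atoms touch along the body diagonal, so √3·a = 4r, giving a = 0.5289 nm = 5.289 × 10^-8 cm.
With Z = 2, ρ = Z·M/(N_A·a³) = 2 × 154.8 / (6.022 × 10²³ × 1.479 × 10^-22) = 3.476 g/cm³.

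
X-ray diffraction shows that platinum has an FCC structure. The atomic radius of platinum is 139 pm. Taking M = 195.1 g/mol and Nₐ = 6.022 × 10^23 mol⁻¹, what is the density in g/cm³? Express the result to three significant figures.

In an FCC lattice, atoms touch along the face diagonal, so √2·a = 4r, giving a = 393.2 pm = 3.932 × 10^-8 cm.
With Z = 4, ρ = Z·M/(N_A·a³) = 4 × 195.1 / (6.022 × 10²³ × 6.077 × 10^-23) = 21.33 g/cm³.

21.3 g/cm³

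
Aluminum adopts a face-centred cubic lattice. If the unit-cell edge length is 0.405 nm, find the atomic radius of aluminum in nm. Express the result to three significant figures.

In an FCC lattice, atoms touch along the face diagonal, so √2·a = 4r.
r = √2·a/4 = 1.4142 × 0.405 / 4 = 0.143 nm.

0.143 nm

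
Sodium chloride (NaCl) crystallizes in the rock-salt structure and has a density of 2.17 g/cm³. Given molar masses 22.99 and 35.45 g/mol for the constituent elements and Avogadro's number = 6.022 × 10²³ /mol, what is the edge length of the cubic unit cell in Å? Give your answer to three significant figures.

5.63 Å

M(NaCl) = 58.44 g/mol; Z = 4 formula units per cell.
a³ = Z·M/(N_A·ρ) = 4 × 58.44 / (6.022 × 10²³ × 2.17) = 1.789 × 10^-22 cm³, so a = 5.635 × 10^-8 cm = 5.63 Å.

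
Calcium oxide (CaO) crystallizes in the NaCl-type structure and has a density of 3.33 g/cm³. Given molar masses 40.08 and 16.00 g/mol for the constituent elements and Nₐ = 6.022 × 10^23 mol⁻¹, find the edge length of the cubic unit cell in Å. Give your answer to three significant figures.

4.82 Å

M(CaO) = 56.08 g/mol; Z = 4 formula units per cell.
a³ = Z·M/(N_A·ρ) = 4 × 56.08 / (6.022 × 10²³ × 3.33) = 1.119 × 10^-22 cm³, so a = 4.818 × 10^-8 cm = 4.82 Å.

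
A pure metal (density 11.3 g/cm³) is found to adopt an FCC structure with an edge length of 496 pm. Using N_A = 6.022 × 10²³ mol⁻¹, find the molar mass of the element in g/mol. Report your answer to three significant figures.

208 g/mol

An FCC cell has Z = 4 atoms; a = 4.960 × 10^-8 cm.
M = ρ·N_A·a³/Z = 11.3 × 6.022 × 10²³ × 1.220 × 10^-22 / 4 = 208 g/mol.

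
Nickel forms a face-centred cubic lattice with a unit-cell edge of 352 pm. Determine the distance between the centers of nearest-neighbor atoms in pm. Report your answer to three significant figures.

In an FCC structure, atoms touch along the face diagonal, so √2·a = 4r; the nearest-neighbor distance equals 2r = 0.7071·a.
d = 0.7071 × 352 = 249 pm.

249 pm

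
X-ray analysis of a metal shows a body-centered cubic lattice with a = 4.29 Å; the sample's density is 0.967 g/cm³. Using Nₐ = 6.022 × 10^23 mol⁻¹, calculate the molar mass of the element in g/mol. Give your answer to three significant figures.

23.0 g/mol

A BCC cell has Z = 2 atoms; a = 4.290 × 10^-8 cm.
M = ρ·N_A·a³/Z = 0.967 × 6.022 × 10²³ × 7.895 × 10^-23 / 2 = 23.0 g/mol.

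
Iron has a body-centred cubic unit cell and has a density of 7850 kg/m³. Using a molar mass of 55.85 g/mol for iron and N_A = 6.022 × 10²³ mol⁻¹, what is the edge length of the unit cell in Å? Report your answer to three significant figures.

2.87 Å

With Z = 2 atoms per BCC cell, a³ = Z·M/(N_A·ρ) = 2 × 55.85 / (6.022 × 10²³ × 7.850 g/cm³) = 2.363 × 10^-23 cm³.
a = (2.363 × 10^-23)^(1/3) = 2.870 × 10^-8 cm = 2.87 Å.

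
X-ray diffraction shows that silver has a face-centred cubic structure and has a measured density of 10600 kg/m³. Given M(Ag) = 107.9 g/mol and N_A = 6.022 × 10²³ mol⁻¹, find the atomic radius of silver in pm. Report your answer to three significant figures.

144 pm

For an FCC cell (Z = 4), a³ = Z·M/(N_A·ρ) = 4 × 107.9 / (6.022 × 10²³ × 10.60) = 6.761 × 10^-23 cm³, so a = 4.074 × 10^-8 cm = 407.4 pm.
Atoms touch along the face diagonal, so √2·a = 4r, so r = 0.3536 × a = 144 pm.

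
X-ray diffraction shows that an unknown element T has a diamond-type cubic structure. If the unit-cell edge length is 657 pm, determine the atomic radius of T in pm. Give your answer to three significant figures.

142 pm

In a diamond cubic lattice, nearest neighbors lie along the body diagonal with √3·a = 8r.
r = √3·a/8 = 1.7321 × 657 / 8 = 142 pm.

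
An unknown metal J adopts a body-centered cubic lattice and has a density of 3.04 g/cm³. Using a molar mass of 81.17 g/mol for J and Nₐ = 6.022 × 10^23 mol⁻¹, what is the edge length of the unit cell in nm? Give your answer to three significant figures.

0.446 nm

With Z = 2 atoms per BCC cell, a³ = Z·M/(N_A·ρ) = 2 × 81.17 / (6.022 × 10²³ × 3.040 g/cm³) = 8.868 × 10^-23 cm³.
a = (8.868 × 10^-23)^(1/3) = 4.459 × 10^-8 cm = 0.446 nm.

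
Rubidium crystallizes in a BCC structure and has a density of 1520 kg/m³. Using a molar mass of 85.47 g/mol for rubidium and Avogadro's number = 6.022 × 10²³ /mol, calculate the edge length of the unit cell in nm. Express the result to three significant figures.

0.572 nm

With Z = 2 atoms per BCC cell, a³ = Z·M/(N_A·ρ) = 2 × 85.47 / (6.022 × 10²³ × 1.520 g/cm³) = 1.867 × 10^-22 cm³.
a = (1.867 × 10^-22)^(1/3) = 5.716 × 10^-8 cm = 0.572 nm.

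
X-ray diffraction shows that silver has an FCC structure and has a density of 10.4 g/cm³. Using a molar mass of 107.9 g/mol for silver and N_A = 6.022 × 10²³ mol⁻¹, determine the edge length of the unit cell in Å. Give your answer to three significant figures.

4.10 Å

With Z = 4 atoms per FCC cell, a³ = Z·M/(N_A·ρ) = 4 × 107.9 / (6.022 × 10²³ × 10.40 g/cm³) = 6.891 × 10^-23 cm³.
a = (6.891 × 10^-23)^(1/3) = 4.100 × 10^-8 cm = 4.10 Å.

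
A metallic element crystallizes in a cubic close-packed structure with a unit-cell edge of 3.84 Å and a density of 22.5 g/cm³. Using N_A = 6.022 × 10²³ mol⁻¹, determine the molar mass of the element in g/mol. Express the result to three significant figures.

An FCC cell has Z = 4 atoms; a = 3.840 × 10^-8 cm.
M = ρ·N_A·a³/Z = 22.5 × 6.022 × 10²³ × 5.662 × 10^-23 / 4 = 192 g/mol.

192 g/mol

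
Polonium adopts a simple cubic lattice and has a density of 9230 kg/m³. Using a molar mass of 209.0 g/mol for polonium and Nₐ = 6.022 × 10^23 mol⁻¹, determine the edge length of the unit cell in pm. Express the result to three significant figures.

With Z = 1 atom per simple cubic cell, a³ = Z·M/(N_A·ρ) = 1 × 209.0 / (6.022 × 10²³ × 9.230 g/cm³) = 3.760 × 10^-23 cm³.
a = (3.760 × 10^-23)^(1/3) = 3.350 × 10^-8 cm = 335 pm.

335 pm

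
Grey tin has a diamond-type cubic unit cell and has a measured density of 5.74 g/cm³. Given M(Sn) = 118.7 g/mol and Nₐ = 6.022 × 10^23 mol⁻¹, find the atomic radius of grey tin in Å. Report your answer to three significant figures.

For a diamond cubic cell (Z = 8), a³ = Z·M/(N_A·ρ) = 8 × 118.7 / (6.022 × 10²³ × 5.740) = 2.747 × 10^-22 cm³, so a = 6.501 × 10^-8 cm = 6.501 Å.
Nearest neighbors lie along the body diagonal with √3·a = 8r, so r = 0.2165 × a = 1.41 Å.

1.41 Å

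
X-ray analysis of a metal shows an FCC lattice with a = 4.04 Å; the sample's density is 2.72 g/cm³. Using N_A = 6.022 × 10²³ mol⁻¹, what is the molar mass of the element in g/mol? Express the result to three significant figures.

27.0 g/mol

An FCC cell has Z = 4 atoms; a = 4.040 × 10^-8 cm.
M = ρ·N_A·a³/Z = 2.72 × 6.022 × 10²³ × 6.594 × 10^-23 / 4 = 27.0 g/mol.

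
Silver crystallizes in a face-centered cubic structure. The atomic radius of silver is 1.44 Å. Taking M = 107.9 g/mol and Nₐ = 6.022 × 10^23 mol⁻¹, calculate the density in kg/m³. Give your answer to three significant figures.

In an FCC lattice, atoms touch along the face diagonal, so √2·a = 4r, giving a = 4.073 Å = 4.073 × 10^-8 cm.
With Z = 4, ρ = Z·M/(N_A·a³) = 4 × 107.9 / (6.022 × 10²³ × 6.757 × 10^-23) = 10.61 g/cm³ = 10600 kg/m³.

10600 kg/m³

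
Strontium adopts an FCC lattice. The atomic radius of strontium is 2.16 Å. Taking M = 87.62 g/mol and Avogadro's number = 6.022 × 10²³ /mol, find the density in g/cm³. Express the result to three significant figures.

In an FCC lattice, atoms touch along the face diagonal, so √2·a = 4r, giving a = 6.109 Å = 6.109 × 10^-8 cm.
With Z = 4, ρ = Z·M/(N_A·a³) = 4 × 87.62 / (6.022 × 10²³ × 2.280 × 10^-22) = 2.552 g/cm³.

2.55 g/cm³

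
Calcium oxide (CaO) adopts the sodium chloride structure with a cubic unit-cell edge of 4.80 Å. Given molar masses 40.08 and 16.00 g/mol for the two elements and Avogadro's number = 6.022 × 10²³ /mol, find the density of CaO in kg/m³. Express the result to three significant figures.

3370 kg/m³

The sodium chloride structure contains Z = 4 formula units per cell; M(CaO) = 40.08 + 16.00 = 56.08 g/mol.
a³ = (4.800 × 10^-8 cm)³ = 1.106 × 10^-22 cm³.
ρ = 4 × 56.08 / (6.022 × 10²³ × 1.106 × 10^-22) = 3.368 g/cm³ = 3370 kg/m³.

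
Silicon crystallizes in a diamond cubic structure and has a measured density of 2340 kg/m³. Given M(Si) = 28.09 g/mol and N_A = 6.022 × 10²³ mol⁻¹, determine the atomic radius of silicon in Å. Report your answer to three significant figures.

For a diamond cubic cell (Z = 8), a³ = Z·M/(N_A·ρ) = 8 × 28.09 / (6.022 × 10²³ × 2.340) = 1.595 × 10^-22 cm³, so a = 5.423 × 10^-8 cm = 5.423 Å.
Nearest neighbors lie along the body diagonal with √3·a = 8r, so r = 0.2165 × a = 1.17 Å.

1.17 Å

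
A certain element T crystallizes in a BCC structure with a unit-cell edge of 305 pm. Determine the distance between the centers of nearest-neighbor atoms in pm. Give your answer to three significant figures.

264 pm

In a BCC structure, atoms touch along the body diagonal, so √3·a = 4r; the nearest-neighbor distance equals 2r = 0.8660·a.
d = 0.8660 × 305 = 264 pm.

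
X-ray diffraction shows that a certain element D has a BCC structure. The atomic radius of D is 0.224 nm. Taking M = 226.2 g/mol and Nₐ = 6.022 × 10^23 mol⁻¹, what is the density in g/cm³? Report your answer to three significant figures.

5.43 g/cm³

In a BCC lattice, atoms touch along the body diagonal, so √3·a = 4r, giving a = 0.5173 nm = 5.173 × 10^-8 cm.
With Z = 2, ρ = Z·M/(N_A·a³) = 2 × 226.2 / (6.022 × 10²³ × 1.384 × 10^-22) = 5.427 g/cm³.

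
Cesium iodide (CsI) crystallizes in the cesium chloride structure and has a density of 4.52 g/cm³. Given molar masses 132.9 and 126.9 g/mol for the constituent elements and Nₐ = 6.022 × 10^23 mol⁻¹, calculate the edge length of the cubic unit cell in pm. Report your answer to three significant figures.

M(CsI) = 259.8 g/mol; Z = 1 formula unit per cell.
a³ = Z·M/(N_A·ρ) = 1 × 259.8 / (6.022 × 10²³ × 4.52) = 9.545 × 10^-23 cm³, so a = 4.570 × 10^-8 cm = 457 pm.

457 pm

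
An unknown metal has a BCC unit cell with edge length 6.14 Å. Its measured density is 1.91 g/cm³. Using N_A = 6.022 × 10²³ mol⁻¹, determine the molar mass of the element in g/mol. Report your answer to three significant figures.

133 g/mol

A BCC cell has Z = 2 atoms; a = 6.140 × 10^-8 cm.
M = ρ·N_A·a³/Z = 1.91 × 6.022 × 10²³ × 2.315 × 10^-22 / 2 = 133 g/mol.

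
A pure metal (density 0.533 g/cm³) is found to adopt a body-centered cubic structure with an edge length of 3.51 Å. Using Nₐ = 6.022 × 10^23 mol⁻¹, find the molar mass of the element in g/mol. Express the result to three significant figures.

6.94 g/mol

A BCC cell has Z = 2 atoms; a = 3.510 × 10^-8 cm.
M = ρ·N_A·a³/Z = 0.533 × 6.022 × 10²³ × 4.324 × 10^-23 / 2 = 6.94 g/mol.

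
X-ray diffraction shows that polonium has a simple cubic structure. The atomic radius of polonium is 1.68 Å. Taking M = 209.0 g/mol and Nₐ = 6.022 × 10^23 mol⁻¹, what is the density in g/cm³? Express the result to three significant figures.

9.15 g/cm³

In a simple cubic lattice, atoms touch along the cell edge, so a = 2r, giving a = 3.360 Å = 3.360 × 10^-8 cm.
With Z = 1, ρ = Z·M/(N_A·a³) = 1 × 209.0 / (6.022 × 10²³ × 3.793 × 10^-23) = 9.149 g/cm³.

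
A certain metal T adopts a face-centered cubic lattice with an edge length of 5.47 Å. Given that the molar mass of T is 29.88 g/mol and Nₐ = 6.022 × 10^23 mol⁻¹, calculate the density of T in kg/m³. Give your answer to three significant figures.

1210 kg/m³

An FCC unit cell contains Z = 4 atoms.
Cell volume: a³ = (5.47 Å)³ = (5.470 × 10^-8 cm)³ = 1.637 × 10^-22 cm³.
ρ = Z·M/(N_A·a³) = 4 × 29.88 / (6.022 × 10²³ × 1.637 × 10^-22) = 1.213 g/cm³ = 1210 kg/m³.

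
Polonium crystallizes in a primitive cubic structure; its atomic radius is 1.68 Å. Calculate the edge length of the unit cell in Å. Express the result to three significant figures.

In a simple cubic lattice, atoms touch along the cell edge, so a = 2r.
a = 2r = 2 × 1.68 = 3.36 Å.

3.36 Å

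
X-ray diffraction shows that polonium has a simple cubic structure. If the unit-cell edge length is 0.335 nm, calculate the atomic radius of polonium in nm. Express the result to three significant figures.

In a simple cubic lattice, atoms touch along the cell edge, so a = 2r.
r = a/2 = 0.335/2 = 0.168 nm.

0.168 nm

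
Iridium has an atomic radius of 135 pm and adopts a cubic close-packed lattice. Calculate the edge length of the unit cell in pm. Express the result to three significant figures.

In an FCC lattice, atoms touch along the face diagonal, so √2·a = 4r.
a = 4r/√2 = 4 × 135 / 1.4142 = 382 pm.

382 pm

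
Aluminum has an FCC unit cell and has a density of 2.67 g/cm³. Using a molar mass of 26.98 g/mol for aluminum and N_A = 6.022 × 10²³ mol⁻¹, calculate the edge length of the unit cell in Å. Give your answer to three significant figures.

4.06 Å

With Z = 4 atoms per FCC cell, a³ = Z·M/(N_A·ρ) = 4 × 26.98 / (6.022 × 10²³ × 2.670 g/cm³) = 6.712 × 10^-23 cm³.
a = (6.712 × 10^-23)^(1/3) = 4.064 × 10^-8 cm = 4.06 Å.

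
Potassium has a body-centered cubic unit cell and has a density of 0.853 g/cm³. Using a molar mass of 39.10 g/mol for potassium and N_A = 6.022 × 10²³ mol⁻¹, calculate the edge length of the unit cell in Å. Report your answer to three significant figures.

5.34 Å

With Z = 2 atoms per BCC cell, a³ = Z·M/(N_A·ρ) = 2 × 39.10 / (6.022 × 10²³ × 0.8530 g/cm³) = 1.522 × 10^-22 cm³.
a = (1.522 × 10^-22)^(1/3) = 5.340 × 10^-8 cm = 5.34 Å.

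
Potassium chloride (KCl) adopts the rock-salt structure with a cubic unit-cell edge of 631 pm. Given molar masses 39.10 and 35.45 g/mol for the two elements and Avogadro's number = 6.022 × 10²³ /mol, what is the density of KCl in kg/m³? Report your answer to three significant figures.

1970 kg/m³

The rock-salt structure contains Z = 4 formula units per cell; M(KCl) = 39.10 + 35.45 = 74.55 g/mol.
a³ = (6.310 × 10^-8 cm)³ = 2.512 × 10^-22 cm³.
ρ = 4 × 74.55 / (6.022 × 10²³ × 2.512 × 10^-22) = 1.971 g/cm³ = 1970 kg/m³.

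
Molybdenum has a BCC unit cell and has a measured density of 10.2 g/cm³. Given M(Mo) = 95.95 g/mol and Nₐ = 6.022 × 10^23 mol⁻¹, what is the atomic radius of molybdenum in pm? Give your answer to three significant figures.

136 pm

For a BCC cell (Z = 2), a³ = Z·M/(N_A·ρ) = 2 × 95.95 / (6.022 × 10²³ × 10.20) = 3.124 × 10^-23 cm³, so a = 3.150 × 10^-8 cm = 315.0 pm.
Atoms touch along the body diagonal, so √3·a = 4r, so r = 0.4330 × a = 136 pm.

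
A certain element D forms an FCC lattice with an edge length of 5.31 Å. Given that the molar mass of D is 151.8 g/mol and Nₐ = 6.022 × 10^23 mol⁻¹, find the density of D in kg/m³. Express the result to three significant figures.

An FCC unit cell contains Z = 4 atoms.
Cell volume: a³ = (5.31 Å)³ = (5.310 × 10^-8 cm)³ = 1.497 × 10^-22 cm³.
ρ = Z·M/(N_A·a³) = 4 × 151.8 / (6.022 × 10²³ × 1.497 × 10^-22) = 6.735 g/cm³ = 6730 kg/m³.

6730 kg/m³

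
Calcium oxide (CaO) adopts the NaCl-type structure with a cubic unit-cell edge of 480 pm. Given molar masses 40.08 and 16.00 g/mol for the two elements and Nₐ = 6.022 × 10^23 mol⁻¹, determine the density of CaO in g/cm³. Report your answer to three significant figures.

The NaCl-type structure contains Z = 4 formula units per cell; M(CaO) = 40.08 + 16.00 = 56.08 g/mol.
a³ = (4.800 × 10^-8 cm)³ = 1.106 × 10^-22 cm³.
ρ = 4 × 56.08 / (6.022 × 10²³ × 1.106 × 10^-22) = 3.368 g/cm³.

3.37 g/cm³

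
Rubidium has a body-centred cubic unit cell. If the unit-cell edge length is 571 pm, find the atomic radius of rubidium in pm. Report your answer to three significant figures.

247 pm

In a BCC lattice, atoms touch along the body diagonal, so √3·a = 4r.
r = √3·a/4 = 1.7321 × 571 / 4 = 247 pm.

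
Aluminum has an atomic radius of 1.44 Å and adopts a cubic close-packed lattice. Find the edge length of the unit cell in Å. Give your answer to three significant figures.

4.07 Å

In an FCC lattice, atoms touch along the face diagonal, so √2·a = 4r.
a = 4r/√2 = 4 × 1.44 / 1.4142 = 4.07 Å.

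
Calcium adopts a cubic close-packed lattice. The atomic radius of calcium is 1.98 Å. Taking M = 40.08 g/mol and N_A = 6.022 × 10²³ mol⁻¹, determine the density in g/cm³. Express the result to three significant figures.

In an FCC lattice, atoms touch along the face diagonal, so √2·a = 4r, giving a = 5.600 Å = 5.600 × 10^-8 cm.
With Z = 4, ρ = Z·M/(N_A·a³) = 4 × 40.08 / (6.022 × 10²³ × 1.756 × 10^-22) = 1.516 g/cm³.

1.52 g/cm³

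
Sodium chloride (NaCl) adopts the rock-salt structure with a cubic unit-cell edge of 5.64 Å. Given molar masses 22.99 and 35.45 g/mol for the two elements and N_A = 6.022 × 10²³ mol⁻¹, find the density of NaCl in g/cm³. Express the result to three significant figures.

The rock-salt structure contains Z = 4 formula units per cell; M(NaCl) = 22.99 + 35.45 = 58.44 g/mol.
a³ = (5.640 × 10^-8 cm)³ = 1.794 × 10^-22 cm³.
ρ = 4 × 58.44 / (6.022 × 10²³ × 1.794 × 10^-22) = 2.164 g/cm³.

2.16 g/cm³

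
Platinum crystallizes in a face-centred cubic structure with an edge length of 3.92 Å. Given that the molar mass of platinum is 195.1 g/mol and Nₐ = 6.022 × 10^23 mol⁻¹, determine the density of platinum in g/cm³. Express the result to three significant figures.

21.5 g/cm³

An FCC unit cell contains Z = 4 atoms.
Cell volume: a³ = (3.92 Å)³ = (3.920 × 10^-8 cm)³ = 6.024 × 10^-23 cm³.
ρ = Z·M/(N_A·a³) = 4 × 195.1 / (6.022 × 10²³ × 6.024 × 10^-23) = 21.51 g/cm³.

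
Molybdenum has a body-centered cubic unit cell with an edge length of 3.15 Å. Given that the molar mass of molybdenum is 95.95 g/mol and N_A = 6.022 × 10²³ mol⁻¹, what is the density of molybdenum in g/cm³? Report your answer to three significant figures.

A BCC unit cell contains Z = 2 atoms.
Cell volume: a³ = (3.15 Å)³ = (3.150 × 10^-8 cm)³ = 3.126 × 10^-23 cm³.
ρ = Z·M/(N_A·a³) = 2 × 95.95 / (6.022 × 10²³ × 3.126 × 10^-23) = 10.20 g/cm³.

10.2 g/cm³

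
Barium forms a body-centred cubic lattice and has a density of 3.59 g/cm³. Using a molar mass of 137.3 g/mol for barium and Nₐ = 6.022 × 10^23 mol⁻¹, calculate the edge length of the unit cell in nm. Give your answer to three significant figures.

With Z = 2 atoms per BCC cell, a³ = Z·M/(N_A·ρ) = 2 × 137.3 / (6.022 × 10²³ × 3.590 g/cm³) = 1.270 × 10^-22 cm³.
a = (1.270 × 10^-22)^(1/3) = 5.027 × 10^-8 cm = 0.503 nm.

0.503 nm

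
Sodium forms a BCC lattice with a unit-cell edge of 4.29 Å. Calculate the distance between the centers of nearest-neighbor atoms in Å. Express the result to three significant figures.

In a BCC structure, atoms touch along the body diagonal, so √3·a = 4r; the nearest-neighbor distance equals 2r = 0.8660·a.
d = 0.8660 × 4.29 = 3.72 Å.

3.72 Å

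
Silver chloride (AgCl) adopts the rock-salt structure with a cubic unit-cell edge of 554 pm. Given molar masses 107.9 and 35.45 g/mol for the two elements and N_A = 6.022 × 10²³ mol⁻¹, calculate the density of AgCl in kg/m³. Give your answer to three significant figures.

The rock-salt structure contains Z = 4 formula units per cell; M(AgCl) = 107.9 + 35.45 = 143.35 g/mol.
a³ = (5.540 × 10^-8 cm)³ = 1.700 × 10^-22 cm³.
ρ = 4 × 143.35 / (6.022 × 10²³ × 1.700 × 10^-22) = 5.600 g/cm³ = 5600 kg/m³.

5600 kg/m³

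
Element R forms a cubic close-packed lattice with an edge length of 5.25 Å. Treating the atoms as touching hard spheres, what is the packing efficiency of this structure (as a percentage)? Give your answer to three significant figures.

74.0%

In an FCC lattice atoms touch along the face diagonal, so √2·a = 4r, so r = 0.3536a = 1.856 Å.
Packing fraction = Z·(4/3)πr³ / a³ = 4 × (4/3)π × (1.856)³ / (5.25)³ = 0.7405 = 74.0%.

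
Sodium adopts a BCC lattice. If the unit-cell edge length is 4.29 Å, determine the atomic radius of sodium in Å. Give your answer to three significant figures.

1.86 Å

In a BCC lattice, atoms touch along the body diagonal, so √3·a = 4r.
r = √3·a/4 = 1.7321 × 4.29 / 4 = 1.86 Å.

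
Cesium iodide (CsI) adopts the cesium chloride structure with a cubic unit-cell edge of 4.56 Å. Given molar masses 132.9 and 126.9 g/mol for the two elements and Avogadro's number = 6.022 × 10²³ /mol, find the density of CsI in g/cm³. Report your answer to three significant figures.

4.55 g/cm³

The cesium chloride structure contains Z = 1 formula unit per cell; M(CsI) = 132.9 + 126.9 = 259.8 g/mol.
a³ = (4.560 × 10^-8 cm)³ = 9.482 × 10^-23 cm³.
ρ = 1 × 259.8 / (6.022 × 10²³ × 9.482 × 10^-23) = 4.550 g/cm³.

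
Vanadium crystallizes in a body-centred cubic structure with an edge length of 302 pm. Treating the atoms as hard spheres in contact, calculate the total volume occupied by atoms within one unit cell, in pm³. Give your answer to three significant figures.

In a BCC lattice atoms touch along the body diagonal, so √3·a = 4r, so r = 0.4330a = 130.8 pm.
V_atoms = Z × (4/3)πr³ = 2 × (4/3)π × (130.8)³ = 1.87 × 10^7 pm³.

1.87 × 10^7 pm³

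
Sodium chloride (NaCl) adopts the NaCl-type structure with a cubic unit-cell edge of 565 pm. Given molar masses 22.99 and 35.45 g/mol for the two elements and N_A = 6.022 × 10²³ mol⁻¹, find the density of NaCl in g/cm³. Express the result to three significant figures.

The NaCl-type structure contains Z = 4 formula units per cell; M(NaCl) = 22.99 + 35.45 = 58.44 g/mol.
a³ = (5.650 × 10^-8 cm)³ = 1.804 × 10^-22 cm³.
ρ = 4 × 58.44 / (6.022 × 10²³ × 1.804 × 10^-22) = 2.152 g/cm³.

2.15 g/cm³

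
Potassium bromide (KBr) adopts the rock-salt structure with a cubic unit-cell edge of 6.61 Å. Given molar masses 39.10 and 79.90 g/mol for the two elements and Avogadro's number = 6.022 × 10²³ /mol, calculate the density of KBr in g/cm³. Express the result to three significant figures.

2.74 g/cm³

The rock-salt structure contains Z = 4 formula units per cell; M(KBr) = 39.10 + 79.90 = 119.0 g/mol.
a³ = (6.610 × 10^-8 cm)³ = 2.888 × 10^-22 cm³.
ρ = 4 × 119.0 / (6.022 × 10²³ × 2.888 × 10^-22) = 2.737 g/cm³.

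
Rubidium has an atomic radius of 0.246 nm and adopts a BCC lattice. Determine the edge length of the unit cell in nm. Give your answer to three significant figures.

In a BCC lattice, atoms touch along the body diagonal, so √3·a = 4r.
a = 4r/√3 = 4 × 0.246 / 1.7321 = 0.568 nm.

0.568 nm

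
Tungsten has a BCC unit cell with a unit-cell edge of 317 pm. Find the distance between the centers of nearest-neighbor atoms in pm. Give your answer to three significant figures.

275 pm

In a BCC structure, atoms touch along the body diagonal, so √3·a = 4r; the nearest-neighbor distance equals 2r = 0.8660·a.
d = 0.8660 × 317 = 275 pm.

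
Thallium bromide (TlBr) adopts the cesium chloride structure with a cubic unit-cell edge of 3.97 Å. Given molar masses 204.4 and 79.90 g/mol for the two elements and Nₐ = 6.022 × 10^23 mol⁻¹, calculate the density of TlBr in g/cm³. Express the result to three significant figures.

7.55 g/cm³

The cesium chloride structure contains Z = 1 formula unit per cell; M(TlBr) = 204.4 + 79.90 = 284.3 g/mol.
a³ = (3.970 × 10^-8 cm)³ = 6.257 × 10^-23 cm³.
ρ = 1 × 284.3 / (6.022 × 10²³ × 6.257 × 10^-23) = 7.545 g/cm³.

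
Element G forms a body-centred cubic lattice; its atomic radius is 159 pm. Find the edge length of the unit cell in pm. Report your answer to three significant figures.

367 pm

In a BCC lattice, atoms touch along the body diagonal, so √3·a = 4r.
a = 4r/√3 = 4 × 159 / 1.7321 = 367 pm.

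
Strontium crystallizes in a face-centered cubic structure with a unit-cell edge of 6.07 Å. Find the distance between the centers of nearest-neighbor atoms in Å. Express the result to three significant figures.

4.29 Å

In an FCC structure, atoms touch along the face diagonal, so √2·a = 4r; the nearest-neighbor distance equals 2r = 0.7071·a.
d = 0.7071 × 6.07 = 4.29 Å.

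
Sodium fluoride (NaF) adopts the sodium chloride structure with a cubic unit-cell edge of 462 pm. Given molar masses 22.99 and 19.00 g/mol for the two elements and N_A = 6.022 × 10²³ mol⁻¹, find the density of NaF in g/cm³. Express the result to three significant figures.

2.83 g/cm³

The sodium chloride structure contains Z = 4 formula units per cell; M(NaF) = 22.99 + 19.00 = 41.99 g/mol.
a³ = (4.620 × 10^-8 cm)³ = 9.861 × 10^-23 cm³.
ρ = 4 × 41.99 / (6.022 × 10²³ × 9.861 × 10^-23) = 2.828 g/cm³.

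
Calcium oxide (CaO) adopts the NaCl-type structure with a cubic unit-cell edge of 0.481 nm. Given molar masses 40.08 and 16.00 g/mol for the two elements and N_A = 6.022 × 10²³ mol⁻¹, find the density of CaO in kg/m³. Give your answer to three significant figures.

The NaCl-type structure contains Z = 4 formula units per cell; M(CaO) = 40.08 + 16.00 = 56.08 g/mol.
a³ = (4.810 × 10^-8 cm)³ = 1.113 × 10^-22 cm³.
ρ = 4 × 56.08 / (6.022 × 10²³ × 1.113 × 10^-22) = 3.347 g/cm³ = 3350 kg/m³.

3350 kg/m³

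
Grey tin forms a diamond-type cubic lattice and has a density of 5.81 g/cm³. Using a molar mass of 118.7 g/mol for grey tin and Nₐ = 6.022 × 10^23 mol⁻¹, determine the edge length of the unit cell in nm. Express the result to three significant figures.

With Z = 8 atoms per diamond cubic cell, a³ = Z·M/(N_A·ρ) = 8 × 118.7 / (6.022 × 10²³ × 5.810 g/cm³) = 2.714 × 10^-22 cm³.
a = (2.714 × 10^-22)^(1/3) = 6.475 × 10^-8 cm = 0.647 nm.

0.647 nm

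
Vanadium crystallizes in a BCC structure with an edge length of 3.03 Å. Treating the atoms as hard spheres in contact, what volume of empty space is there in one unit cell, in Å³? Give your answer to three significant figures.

8.90 Å³

In a BCC lattice atoms touch along the body diagonal, so √3·a = 4r, so r = 0.4330a = 1.312 Å.
V_cell = a³ = 27.82 Å³; V_atoms = 2 × (4/3)πr³ = 18.92 Å³.
Empty space = 27.82 − 18.92 = 8.90 Å³.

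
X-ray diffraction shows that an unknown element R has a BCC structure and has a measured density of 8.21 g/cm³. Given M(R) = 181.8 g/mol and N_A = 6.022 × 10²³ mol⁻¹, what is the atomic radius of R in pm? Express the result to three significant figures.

181 pm

For a BCC cell (Z = 2), a³ = Z·M/(N_A·ρ) = 2 × 181.8 / (6.022 × 10²³ × 8.210) = 7.354 × 10^-23 cm³, so a = 4.190 × 10^-8 cm = 419.0 pm.
Atoms touch along the body diagonal, so √3·a = 4r, so r = 0.4330 × a = 181 pm.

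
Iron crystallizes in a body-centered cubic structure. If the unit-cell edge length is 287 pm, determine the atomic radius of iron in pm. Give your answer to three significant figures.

124 pm

In a BCC lattice, atoms touch along the body diagonal, so √3·a = 4r.
r = √3·a/4 = 1.7321 × 287 / 4 = 124 pm.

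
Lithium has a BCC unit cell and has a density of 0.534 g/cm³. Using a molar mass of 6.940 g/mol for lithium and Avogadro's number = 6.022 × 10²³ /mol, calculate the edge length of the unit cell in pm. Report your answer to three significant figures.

With Z = 2 atoms per BCC cell, a³ = Z·M/(N_A·ρ) = 2 × 6.940 / (6.022 × 10²³ × 0.5340 g/cm³) = 4.316 × 10^-23 cm³.
a = (4.316 × 10^-23)^(1/3) = 3.508 × 10^-8 cm = 351 pm.

351 pm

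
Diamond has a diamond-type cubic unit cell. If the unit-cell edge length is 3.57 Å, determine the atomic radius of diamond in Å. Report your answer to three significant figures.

0.773 Å

In a diamond cubic lattice, nearest neighbors lie along the body diagonal with √3·a = 8r.
r = √3·a/8 = 1.7321 × 3.57 / 8 = 0.773 Å.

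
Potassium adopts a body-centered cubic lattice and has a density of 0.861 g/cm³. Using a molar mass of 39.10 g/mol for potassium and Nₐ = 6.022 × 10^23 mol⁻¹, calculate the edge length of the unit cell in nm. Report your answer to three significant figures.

With Z = 2 atoms per BCC cell, a³ = Z·M/(N_A·ρ) = 2 × 39.10 / (6.022 × 10²³ × 0.8610 g/cm³) = 1.508 × 10^-22 cm³.
a = (1.508 × 10^-22)^(1/3) = 5.323 × 10^-8 cm = 0.532 nm.

0.532 nm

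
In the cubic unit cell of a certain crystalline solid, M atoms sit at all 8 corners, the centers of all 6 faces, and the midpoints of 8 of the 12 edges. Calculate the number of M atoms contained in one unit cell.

Corner atoms are shared by 8 cells (1/8 each), face atoms by 2 (1/2 each), edge atoms by 4 (1/4 each).
Net atoms = 8 × 1/8 + 6 × 1/2 + 8 × 1/4 = 1 + 3 + 2 = 6.

6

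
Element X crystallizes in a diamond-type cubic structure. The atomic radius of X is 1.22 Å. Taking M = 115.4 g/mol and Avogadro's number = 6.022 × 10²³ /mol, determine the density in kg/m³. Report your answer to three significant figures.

8570 kg/m³

In a diamond cubic lattice, nearest neighbors lie along the body diagonal with √3·a = 8r, giving a = 5.635 Å = 5.635 × 10^-8 cm.
With Z = 8, ρ = Z·M/(N_A·a³) = 8 × 115.4 / (6.022 × 10²³ × 1.789 × 10^-22) = 8.568 g/cm³ = 8570 kg/m³.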